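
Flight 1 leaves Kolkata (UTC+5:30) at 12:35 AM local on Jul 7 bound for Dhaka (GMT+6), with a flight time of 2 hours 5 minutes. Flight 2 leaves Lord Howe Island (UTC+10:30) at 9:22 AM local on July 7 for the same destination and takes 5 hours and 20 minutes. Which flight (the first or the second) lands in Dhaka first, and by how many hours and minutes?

the first, by 7 hours 2 minutes

Flight 1 in UTC: 12:35 AM − 5:30 = 7:05 PM on Jul 6.
+2 hours 5 minutes → arrive 9:10 PM UTC on Jul 6.
Flight 2 in UTC: 9:22 AM − 10:30 = 10:52 PM on Jul 6.
+5 hours 20 minutes → arrive 4:12 AM UTC on Jul 7.
Flight 1 lands earlier by 7 hours 2 minutes.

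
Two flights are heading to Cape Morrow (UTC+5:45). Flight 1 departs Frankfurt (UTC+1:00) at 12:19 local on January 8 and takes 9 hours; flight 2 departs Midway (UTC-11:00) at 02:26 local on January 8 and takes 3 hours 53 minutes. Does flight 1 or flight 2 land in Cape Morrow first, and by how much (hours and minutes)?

the second, by 3 hours

Flight 1 in UTC: 12:19 − 1:00 = 11:19 on Jan 8.
+9 hours → arrive 20:19 UTC on Jan 8.
Flight 2 in UTC: 02:26 + 11:00 = 13:26 on Jan 8.
+3 hours and 53 minutes → arrive 17:19 UTC on Jan 8.
Flight 2 lands earlier by 3 hours.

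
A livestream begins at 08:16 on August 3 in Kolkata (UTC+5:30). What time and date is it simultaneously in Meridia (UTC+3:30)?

In UTC: 08:16 − 5:30 = 02:46 on Aug 3.
Meridia is UTC+3:30: 02:46 + 3:30 = 06:16 on Aug 3.

06:16 on August 3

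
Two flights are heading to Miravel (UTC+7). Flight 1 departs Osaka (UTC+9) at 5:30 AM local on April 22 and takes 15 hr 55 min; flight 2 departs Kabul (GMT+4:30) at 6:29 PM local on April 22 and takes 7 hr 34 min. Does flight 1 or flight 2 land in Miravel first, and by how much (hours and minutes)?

Flight 1 in UTC: 5:30 AM − 9:00 = 8:30 PM on Apr 21.
+15 hours and 55 minutes → arrive 12:25 PM UTC on Apr 22.
Flight 2 in UTC: 6:29 PM − 4:30 = 1:59 PM on Apr 22.
+7 hours and 34 minutes → arrive 9:33 PM UTC on Apr 22.
Flight 1 lands earlier by 9 hours 8 minutes.

the first, by 9 hours 8 minutes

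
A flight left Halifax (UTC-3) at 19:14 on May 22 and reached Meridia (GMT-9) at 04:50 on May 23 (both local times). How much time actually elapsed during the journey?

15 hours 36 minutes

Departure in UTC: 19:14 + 3:00 = 22:14 on May 22.
Arrival in UTC: 04:50 + 9:00 = 13:50 on May 23.
Elapsed = 13:50 − 22:14 (+1 day) = 15 hours 36 minutes.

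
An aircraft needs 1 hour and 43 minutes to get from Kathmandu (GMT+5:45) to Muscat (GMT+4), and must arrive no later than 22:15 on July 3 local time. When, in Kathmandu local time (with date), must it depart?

Target arrival in UTC: 22:15 − 4:00 = 18:15 on Jul 3.
Subtract 1 hour 43 minutes → departure 16:32 UTC on Jul 3.
Kathmandu is UTC+5:45: 16:32 + 5:45 = 22:17 on Jul 3.

22:17 on Jul 3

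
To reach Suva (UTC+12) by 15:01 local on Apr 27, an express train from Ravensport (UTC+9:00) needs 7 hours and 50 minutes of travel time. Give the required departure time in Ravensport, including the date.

Target arrival in UTC: 15:01 − 12:00 = 03:01 on Apr 27.
Subtract 7 hours 50 minutes → departure 19:11 UTC on Apr 26.
Ravensport is UTC+9:00: 19:11 + 9:00 = 04:11 on Apr 27.

04:11 on Apr 27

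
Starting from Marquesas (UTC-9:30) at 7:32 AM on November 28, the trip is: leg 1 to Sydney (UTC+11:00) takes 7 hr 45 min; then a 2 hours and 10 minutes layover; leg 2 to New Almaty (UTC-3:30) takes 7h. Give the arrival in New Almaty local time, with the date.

Convert departure to UTC: 7:32 AM + 9:30 = 5:02 PM UTC on Nov 28.
Add 7 hours and 45 minutes leg 1 → 12:47 AM UTC (Nov 29).
Add 2 hours and 10 minutes layover in Sydney → 2:57 AM UTC.
Add 7 hours leg 2 → 9:57 AM UTC.
New Almaty is UTC−3:30, so local arrival = 9:57 AM − 3:30 = 6:27 AM on Nov 29.

6:27 AM on Nov 29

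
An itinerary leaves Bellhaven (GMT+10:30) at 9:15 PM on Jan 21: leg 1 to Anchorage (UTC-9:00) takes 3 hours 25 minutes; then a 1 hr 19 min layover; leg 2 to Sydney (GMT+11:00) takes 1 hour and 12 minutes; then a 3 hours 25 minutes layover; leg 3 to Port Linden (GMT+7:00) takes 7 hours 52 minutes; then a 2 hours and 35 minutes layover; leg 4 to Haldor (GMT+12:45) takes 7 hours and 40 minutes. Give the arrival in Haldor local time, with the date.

Convert departure to UTC: 9:15 PM − 10:30 = 10:45 AM UTC on Jan 21.
Add 3 hours 25 minutes leg 1 → 2:10 PM UTC.
Add 1 hour and 19 minutes layover in Anchorage → 3:29 PM UTC.
Add 1 hour and 12 minutes leg 2 → 4:41 PM UTC.
Add 3 hours and 25 minutes layover in Sydney → 8:06 PM UTC.
Add 7 hours 52 minutes leg 3 → 3:58 AM UTC (Jan 22).
Add 2 hours and 35 minutes layover in Port Linden → 6:33 AM UTC.
Add 7 hours 40 minutes leg 4 → 2:13 PM UTC.
Haldor is UTC+12:45, so local arrival = 2:13 PM + 12:45 = 2:58 AM on Jan 23.

2:58 AM on January 23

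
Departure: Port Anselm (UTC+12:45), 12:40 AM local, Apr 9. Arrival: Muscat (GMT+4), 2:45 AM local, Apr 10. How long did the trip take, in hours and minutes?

Muscat is 8:45 behind Port Anselm.
Clock-face elapsed time (ignoring zones) is 26 hours 5 minutes.
Actual elapsed = 26 hours 5 minutes + 8:45 = 34 hours 50 minutes.

34 hours 50 minutes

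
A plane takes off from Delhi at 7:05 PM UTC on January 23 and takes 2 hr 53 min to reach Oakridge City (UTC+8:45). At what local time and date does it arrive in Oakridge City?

6:43 AM on Jan 24

Departure is given in UTC: 7:05 PM on Jan 23.
Add 2 hours 53 minutes → 9:58 PM UTC.
Oakridge City is UTC+8:45: 9:58 PM + 8:45 = 6:43 AM on Jan 24.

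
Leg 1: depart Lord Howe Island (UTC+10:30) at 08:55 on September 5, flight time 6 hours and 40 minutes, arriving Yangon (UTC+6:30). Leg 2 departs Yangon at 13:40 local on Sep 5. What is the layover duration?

Convert departure to UTC: 08:55 − 10:30 = 22:25 UTC on Sep 4.
Add 6 hours 40 minutes flight time → 05:05 UTC (Sep 5).
Yangon is UTC+6:30, so local arrival = 05:05 + 6:30 = 11:35 on Sep 5.
Layover = 13:40 − 11:35 = 2 hours 5 minutes.

2 hours 5 minutes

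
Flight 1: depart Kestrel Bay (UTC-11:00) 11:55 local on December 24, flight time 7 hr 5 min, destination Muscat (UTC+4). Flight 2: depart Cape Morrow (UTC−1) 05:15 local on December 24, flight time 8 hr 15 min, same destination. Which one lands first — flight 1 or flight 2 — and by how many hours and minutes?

Flight 1 in UTC: 11:55 + 11:00 = 22:55 on Dec 24.
+7 hours 5 minutes → arrive 06:00 UTC on Dec 25.
Flight 2 in UTC: 05:15 + 1:00 = 06:15 on Dec 24.
+8 hours and 15 minutes → arrive 14:30 UTC on Dec 24.
Flight 2 lands earlier by 15 hours 30 minutes.

the second, by 15 hours 30 minutes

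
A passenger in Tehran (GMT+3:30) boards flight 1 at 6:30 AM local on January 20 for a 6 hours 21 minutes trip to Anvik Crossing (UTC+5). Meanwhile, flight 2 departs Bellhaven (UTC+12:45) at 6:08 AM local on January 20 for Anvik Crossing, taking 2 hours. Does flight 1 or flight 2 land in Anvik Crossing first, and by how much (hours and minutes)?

Flight 1 in UTC: 6:30 AM − 3:30 = 3:00 AM on Jan 20.
+6 hours and 21 minutes → arrive 9:21 AM UTC on Jan 20.
Flight 2 in UTC: 6:08 AM − 12:45 = 5:23 PM on Jan 19.
+2 hours → arrive 7:23 PM UTC on Jan 19.
Flight 2 lands earlier by 13 hours 58 minutes.

the second, by 13 hours 58 minutes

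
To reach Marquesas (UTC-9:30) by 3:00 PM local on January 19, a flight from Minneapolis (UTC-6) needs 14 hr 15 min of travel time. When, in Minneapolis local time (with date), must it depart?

4:15 AM on January 19

Target arrival in UTC: 3:00 PM + 9:30 = 12:30 AM on Jan 20.
Subtract 14 hours and 15 minutes → departure 10:15 AM UTC on Jan 19.
Minneapolis is UTC−6:00: 10:15 AM − 6:00 = 4:15 AM on Jan 19.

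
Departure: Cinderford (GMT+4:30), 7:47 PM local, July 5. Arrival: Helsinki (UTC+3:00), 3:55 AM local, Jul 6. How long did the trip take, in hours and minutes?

9 hours 38 minutes

Helsinki is 1:30 behind Cinderford.
Clock-face elapsed time (ignoring zones) is 8 hours 8 minutes.
Actual elapsed = 8 hours 8 minutes + 1:30 = 9 hours 38 minutes.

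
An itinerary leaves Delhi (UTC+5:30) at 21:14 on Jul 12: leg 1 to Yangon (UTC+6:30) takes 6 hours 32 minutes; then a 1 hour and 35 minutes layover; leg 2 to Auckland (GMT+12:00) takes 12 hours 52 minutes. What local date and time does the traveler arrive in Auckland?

00:43 on July 14

Convert departure to UTC: 21:14 − 5:30 = 15:44 UTC on Jul 12.
Add 6 hours and 32 minutes leg 1 → 22:16 UTC.
Add 1 hour 35 minutes layover in Yangon → 23:51 UTC.
Add 12 hours and 52 minutes leg 2 → 12:43 UTC (Jul 13).
Auckland is UTC+12:00, so local arrival = 12:43 + 12:00 = 00:43 on Jul 14.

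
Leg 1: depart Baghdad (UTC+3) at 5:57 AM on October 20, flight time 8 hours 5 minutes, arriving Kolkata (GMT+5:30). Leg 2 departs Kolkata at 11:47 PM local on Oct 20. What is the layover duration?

7 hours 15 minutes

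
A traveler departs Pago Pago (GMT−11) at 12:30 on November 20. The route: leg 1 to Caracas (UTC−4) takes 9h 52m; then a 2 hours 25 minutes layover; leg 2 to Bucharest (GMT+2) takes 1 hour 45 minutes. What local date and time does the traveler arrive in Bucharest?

Convert departure to UTC: 12:30 + 11:00 = 23:30 UTC on Nov 20.
Add 9 hours 52 minutes leg 1 → 09:22 UTC (Nov 21).
Add 2 hours and 25 minutes layover in Caracas → 11:47 UTC.
Add 1 hour and 45 minutes leg 2 → 13:32 UTC.
Bucharest is UTC+2:00, so local arrival = 13:32 + 2:00 = 15:32 on Nov 21.

15:32 on November 21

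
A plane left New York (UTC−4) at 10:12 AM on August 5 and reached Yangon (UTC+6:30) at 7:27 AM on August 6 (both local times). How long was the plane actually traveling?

10 hours 45 minutes

Departure in UTC: 10:12 AM + 4:00 = 2:12 PM on Aug 5.
Arrival in UTC: 7:27 AM − 6:30 = 12:57 AM on Aug 6.
Elapsed = 12:57 AM − 2:12 PM (+1 day) = 10 hours 45 minutes.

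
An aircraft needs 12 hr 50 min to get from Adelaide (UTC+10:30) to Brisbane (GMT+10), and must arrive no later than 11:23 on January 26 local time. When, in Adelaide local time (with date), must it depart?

23:03 on January 25

Target arrival in UTC: 11:23 − 10:00 = 01:23 on Jan 26.
Subtract 12 hours and 50 minutes → departure 12:33 UTC on Jan 25.
Adelaide is UTC+10:30: 12:33 + 10:30 = 23:03 on Jan 25.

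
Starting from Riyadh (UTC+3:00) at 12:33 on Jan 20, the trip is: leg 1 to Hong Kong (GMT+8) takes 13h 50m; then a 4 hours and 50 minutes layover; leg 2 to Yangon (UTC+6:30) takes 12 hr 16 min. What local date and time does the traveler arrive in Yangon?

22:59 on January 21

Convert departure to UTC: 12:33 − 3:00 = 09:33 UTC on Jan 20.
Add 13 hours 50 minutes leg 1 → 23:23 UTC.
Add 4 hours and 50 minutes layover in Hong Kong → 04:13 UTC (Jan 21).
Add 12 hours and 16 minutes leg 2 → 16:29 UTC.
Yangon is UTC+6:30, so local arrival = 16:29 + 6:30 = 22:59 on Jan 21.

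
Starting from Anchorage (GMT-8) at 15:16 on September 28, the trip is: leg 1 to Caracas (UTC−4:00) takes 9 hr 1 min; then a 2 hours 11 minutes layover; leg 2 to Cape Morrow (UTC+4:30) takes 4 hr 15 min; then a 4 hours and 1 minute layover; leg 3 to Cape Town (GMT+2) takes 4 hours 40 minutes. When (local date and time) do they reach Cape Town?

Convert departure to UTC: 15:16 + 8:00 = 23:16 UTC on Sep 28.
Add 9 hours and 1 minute leg 1 → 08:17 UTC (Sep 29).
Add 2 hours 11 minutes layover in Caracas → 10:28 UTC.
Add 4 hours 15 minutes leg 2 → 14:43 UTC.
Add 4 hours 1 minute layover in Cape Morrow → 18:44 UTC.
Add 4 hours and 40 minutes leg 3 → 23:24 UTC.
Cape Town is UTC+2:00, so local arrival = 23:24 + 2:00 = 01:24 on Sep 30.

01:24 on September 30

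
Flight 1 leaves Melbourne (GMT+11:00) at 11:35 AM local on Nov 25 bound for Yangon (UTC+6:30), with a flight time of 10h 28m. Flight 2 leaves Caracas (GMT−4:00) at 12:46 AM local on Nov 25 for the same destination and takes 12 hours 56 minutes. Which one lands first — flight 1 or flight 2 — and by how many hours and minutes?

the first, by 6 hours 39 minutes

Flight 1 in UTC: 11:35 AM − 11:00 = 12:35 AM on Nov 25.
+10 hours 28 minutes → arrive 11:03 AM UTC on Nov 25.
Flight 2 in UTC: 12:46 AM + 4:00 = 4:46 AM on Nov 25.
+12 hours 56 minutes → arrive 5:42 PM UTC on Nov 25.
Flight 1 lands earlier by 6 hours 39 minutes.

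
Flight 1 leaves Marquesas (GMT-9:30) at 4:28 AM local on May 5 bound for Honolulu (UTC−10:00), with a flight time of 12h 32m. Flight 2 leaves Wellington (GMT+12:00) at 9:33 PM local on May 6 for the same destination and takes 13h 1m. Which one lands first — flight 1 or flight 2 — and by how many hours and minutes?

Flight 1 in UTC: 4:28 AM + 9:30 = 1:58 PM on May 5.
+12 hours and 32 minutes → arrive 2:30 AM UTC on May 6.
Flight 2 in UTC: 9:33 PM − 12:00 = 9:33 AM on May 6.
+13 hours and 1 minute → arrive 10:34 PM UTC on May 6.
Flight 1 lands earlier by 20 hours 4 minutes.

the first, by 20 hours 4 minutes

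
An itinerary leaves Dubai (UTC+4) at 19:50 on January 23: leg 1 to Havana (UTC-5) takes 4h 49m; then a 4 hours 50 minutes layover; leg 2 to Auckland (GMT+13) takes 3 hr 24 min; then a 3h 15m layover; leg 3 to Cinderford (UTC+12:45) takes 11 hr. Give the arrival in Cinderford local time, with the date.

07:53 on January 25

Convert departure to UTC: 19:50 − 4:00 = 15:50 UTC on Jan 23.
Add 4 hours and 49 minutes leg 1 → 20:39 UTC.
Add 4 hours and 50 minutes layover in Havana → 01:29 UTC (Jan 24).
Add 3 hours and 24 minutes leg 2 → 04:53 UTC.
Add 3 hours 15 minutes layover in Auckland → 08:08 UTC.
Add 11 hours leg 3 → 19:08 UTC.
Cinderford is UTC+12:45, so local arrival = 19:08 + 12:45 = 07:53 on Jan 25.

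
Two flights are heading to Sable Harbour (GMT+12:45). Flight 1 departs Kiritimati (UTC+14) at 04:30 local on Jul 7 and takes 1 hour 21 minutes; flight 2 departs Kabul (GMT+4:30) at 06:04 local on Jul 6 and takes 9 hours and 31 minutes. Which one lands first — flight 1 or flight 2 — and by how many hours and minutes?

the second, by 4 hours 46 minutes

Flight 1 in UTC: 04:30 − 14:00 = 14:30 on Jul 6.
+1 hour and 21 minutes → arrive 15:51 UTC on Jul 6.
Flight 2 in UTC: 06:04 − 4:30 = 01:34 on Jul 6.
+9 hours and 31 minutes → arrive 11:05 UTC on Jul 6.
Flight 2 lands earlier by 4 hours 46 minutes.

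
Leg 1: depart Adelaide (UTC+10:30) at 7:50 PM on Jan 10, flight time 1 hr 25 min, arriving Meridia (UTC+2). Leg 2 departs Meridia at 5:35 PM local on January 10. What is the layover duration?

4 hours 50 minutes

Convert departure to UTC: 7:50 PM − 10:30 = 9:20 AM UTC on Jan 10.
Add 1 hour and 25 minutes flight time → 10:45 AM UTC.
Meridia is UTC+2:00, so local arrival = 10:45 AM + 2:00 = 12:45 PM on Jan 10.
Layover = 5:35 PM − 12:45 PM = 4 hours 50 minutes.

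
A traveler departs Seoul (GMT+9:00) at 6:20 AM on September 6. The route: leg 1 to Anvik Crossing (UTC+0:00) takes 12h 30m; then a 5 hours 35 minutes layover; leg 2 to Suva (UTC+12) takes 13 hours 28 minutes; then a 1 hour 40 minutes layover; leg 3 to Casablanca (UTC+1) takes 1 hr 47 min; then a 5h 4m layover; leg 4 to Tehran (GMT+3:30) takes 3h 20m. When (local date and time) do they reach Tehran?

8:14 PM on Sep 7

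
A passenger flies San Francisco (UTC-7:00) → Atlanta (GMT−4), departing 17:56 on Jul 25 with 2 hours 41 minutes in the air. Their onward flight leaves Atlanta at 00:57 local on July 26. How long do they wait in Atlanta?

Convert departure to UTC: 17:56 + 7:00 = 00:56 UTC on Jul 26.
Add 2 hours and 41 minutes flight time → 03:37 UTC.
Atlanta is UTC−4:00, so local arrival = 03:37 − 4:00 = 23:37 on Jul 25.
Layover = 00:57 − 23:37 (+1 day) = 1 hour 20 minutes.

1 hour 20 minutes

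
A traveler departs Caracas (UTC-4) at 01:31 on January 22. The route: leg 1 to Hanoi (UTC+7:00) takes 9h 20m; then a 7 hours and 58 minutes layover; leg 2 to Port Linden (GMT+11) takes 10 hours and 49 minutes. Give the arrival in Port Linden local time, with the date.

Convert departure to UTC: 01:31 + 4:00 = 05:31 UTC on Jan 22.
Add 9 hours 20 minutes leg 1 → 14:51 UTC.
Add 7 hours and 58 minutes layover in Hanoi → 22:49 UTC.
Add 10 hours and 49 minutes leg 2 → 09:38 UTC (Jan 23).
Port Linden is UTC+11:00, so local arrival = 09:38 + 11:00 = 20:38 on Jan 23.

20:38 on January 23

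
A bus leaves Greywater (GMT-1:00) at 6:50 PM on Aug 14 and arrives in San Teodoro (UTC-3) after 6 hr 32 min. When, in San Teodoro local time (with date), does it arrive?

11:22 PM on August 14

Convert departure to UTC: 6:50 PM + 1:00 = 7:50 PM UTC on Aug 14.
Add 6 hours 32 minutes travel time → 2:22 AM UTC (Aug 15).
San Teodoro is UTC−3:00, so local arrival = 2:22 AM − 3:00 = 11:22 PM on Aug 14.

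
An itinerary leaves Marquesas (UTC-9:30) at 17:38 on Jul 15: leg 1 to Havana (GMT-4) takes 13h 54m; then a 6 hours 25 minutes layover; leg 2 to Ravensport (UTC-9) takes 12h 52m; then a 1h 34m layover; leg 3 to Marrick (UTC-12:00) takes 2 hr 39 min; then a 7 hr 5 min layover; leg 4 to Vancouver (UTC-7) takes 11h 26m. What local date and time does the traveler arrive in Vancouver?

04:03 on July 18

Convert departure to UTC: 17:38 + 9:30 = 03:08 UTC on Jul 16.
Add 13 hours and 54 minutes leg 1 → 17:02 UTC.
Add 6 hours and 25 minutes layover in Havana → 23:27 UTC.
Add 12 hours 52 minutes leg 2 → 12:19 UTC (Jul 17).
Add 1 hour and 34 minutes layover in Ravensport → 13:53 UTC.
Add 2 hours 39 minutes leg 3 → 16:32 UTC.
Add 7 hours and 5 minutes layover in Marrick → 23:37 UTC.
Add 11 hours 26 minutes leg 4 → 11:03 UTC (Jul 18).
Vancouver is UTC−7:00, so local arrival = 11:03 − 7:00 = 04:03 on Jul 18.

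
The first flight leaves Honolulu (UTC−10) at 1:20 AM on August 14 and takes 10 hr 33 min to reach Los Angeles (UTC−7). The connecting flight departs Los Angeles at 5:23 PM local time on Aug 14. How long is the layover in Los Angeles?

Convert departure to UTC: 1:20 AM + 10:00 = 11:20 AM UTC on Aug 14.
Add 10 hours and 33 minutes flight time → 9:53 PM UTC.
Los Angeles is UTC−7:00, so local arrival = 9:53 PM − 7:00 = 2:53 PM on Aug 14.
Layover = 5:23 PM − 2:53 PM = 2 hours 30 minutes.

2 hours 30 minutes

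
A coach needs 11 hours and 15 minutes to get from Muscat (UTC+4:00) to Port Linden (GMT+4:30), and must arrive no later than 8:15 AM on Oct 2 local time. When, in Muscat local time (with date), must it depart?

8:30 PM on October 1

Target arrival in UTC: 8:15 AM − 4:30 = 3:45 AM on Oct 2.
Subtract 11 hours and 15 minutes → departure 4:30 PM UTC on Oct 1.
Muscat is UTC+4:00: 4:30 PM + 4:00 = 8:30 PM on Oct 1.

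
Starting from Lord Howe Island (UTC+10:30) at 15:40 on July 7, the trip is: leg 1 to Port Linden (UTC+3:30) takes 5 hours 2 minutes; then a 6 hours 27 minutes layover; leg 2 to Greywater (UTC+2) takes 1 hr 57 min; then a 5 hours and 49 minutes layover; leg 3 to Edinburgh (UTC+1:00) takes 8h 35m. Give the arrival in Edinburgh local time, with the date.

10:00 on Jul 8

Convert departure to UTC: 15:40 − 10:30 = 05:10 UTC on Jul 7.
Add 5 hours 2 minutes leg 1 → 10:12 UTC.
Add 6 hours 27 minutes layover in Port Linden → 16:39 UTC.
Add 1 hour and 57 minutes leg 2 → 18:36 UTC.
Add 5 hours and 49 minutes layover in Greywater → 00:25 UTC (Jul 8).
Add 8 hours 35 minutes leg 3 → 09:00 UTC.
Edinburgh is UTC+1:00, so local arrival = 09:00 + 1:00 = 10:00 on Jul 8.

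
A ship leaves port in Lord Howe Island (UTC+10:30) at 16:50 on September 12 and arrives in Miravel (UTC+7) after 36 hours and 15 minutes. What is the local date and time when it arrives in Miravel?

01:35 on September 14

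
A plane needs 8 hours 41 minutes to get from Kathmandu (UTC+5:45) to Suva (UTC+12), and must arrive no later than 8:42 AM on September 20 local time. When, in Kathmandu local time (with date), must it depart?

Target arrival in UTC: 8:42 AM − 12:00 = 8:42 PM on Sep 19.
Subtract 8 hours and 41 minutes → departure 12:01 PM UTC on Sep 19.
Kathmandu is UTC+5:45: 12:01 PM + 5:45 = 5:46 PM on Sep 19.

5:46 PM on September 19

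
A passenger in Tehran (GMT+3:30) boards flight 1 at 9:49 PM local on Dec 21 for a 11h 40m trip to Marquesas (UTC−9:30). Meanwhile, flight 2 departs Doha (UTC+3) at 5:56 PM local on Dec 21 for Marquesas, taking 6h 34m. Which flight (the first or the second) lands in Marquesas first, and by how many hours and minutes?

Flight 1 in UTC: 9:49 PM − 3:30 = 6:19 PM on Dec 21.
+11 hours 40 minutes → arrive 5:59 AM UTC on Dec 22.
Flight 2 in UTC: 5:56 PM − 3:00 = 2:56 PM on Dec 21.
+6 hours and 34 minutes → arrive 9:30 PM UTC on Dec 21.
Flight 2 lands earlier by 8 hours 29 minutes.

the second, by 8 hours 29 minutes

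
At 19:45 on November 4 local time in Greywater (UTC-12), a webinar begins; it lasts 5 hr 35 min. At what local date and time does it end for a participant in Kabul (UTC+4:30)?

17:50 on November 5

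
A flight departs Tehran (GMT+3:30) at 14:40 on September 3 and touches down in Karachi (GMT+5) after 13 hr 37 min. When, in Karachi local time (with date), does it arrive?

05:47 on September 4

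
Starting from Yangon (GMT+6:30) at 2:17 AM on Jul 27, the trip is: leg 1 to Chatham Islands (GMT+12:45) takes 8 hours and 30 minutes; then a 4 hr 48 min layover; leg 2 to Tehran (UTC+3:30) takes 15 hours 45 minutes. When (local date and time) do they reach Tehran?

Convert departure to UTC: 2:17 AM − 6:30 = 7:47 PM UTC on Jul 26.
Add 8 hours 30 minutes leg 1 → 4:17 AM UTC (Jul 27).
Add 4 hours 48 minutes layover in Chatham Islands → 9:05 AM UTC.
Add 15 hours 45 minutes leg 2 → 12:50 AM UTC (Jul 28).
Tehran is UTC+3:30, so local arrival = 12:50 AM + 3:30 = 4:20 AM on Jul 28.

4:20 AM on Jul 28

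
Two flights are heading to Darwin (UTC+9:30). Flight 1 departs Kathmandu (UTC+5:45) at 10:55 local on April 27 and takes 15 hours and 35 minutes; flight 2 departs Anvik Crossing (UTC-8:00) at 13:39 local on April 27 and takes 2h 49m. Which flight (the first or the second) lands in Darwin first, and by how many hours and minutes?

the first, by 3 hours 43 minutes

Flight 1 in UTC: 10:55 − 5:45 = 05:10 on Apr 27.
+15 hours and 35 minutes → arrive 20:45 UTC on Apr 27.
Flight 2 in UTC: 13:39 + 8:00 = 21:39 on Apr 27.
+2 hours 49 minutes → arrive 00:28 UTC on Apr 28.
Flight 1 lands earlier by 3 hours 43 minutes.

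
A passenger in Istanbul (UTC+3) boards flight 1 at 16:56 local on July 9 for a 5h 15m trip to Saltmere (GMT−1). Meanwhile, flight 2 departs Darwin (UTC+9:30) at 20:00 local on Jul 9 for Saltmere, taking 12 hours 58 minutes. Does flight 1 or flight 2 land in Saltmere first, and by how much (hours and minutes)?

the first, by 4 hours 17 minutes

Flight 1 in UTC: 16:56 − 3:00 = 13:56 on Jul 9.
+5 hours and 15 minutes → arrive 19:11 UTC on Jul 9.
Flight 2 in UTC: 20:00 − 9:30 = 10:30 on Jul 9.
+12 hours and 58 minutes → arrive 23:28 UTC on Jul 9.
Flight 1 lands earlier by 4 hours 17 minutes.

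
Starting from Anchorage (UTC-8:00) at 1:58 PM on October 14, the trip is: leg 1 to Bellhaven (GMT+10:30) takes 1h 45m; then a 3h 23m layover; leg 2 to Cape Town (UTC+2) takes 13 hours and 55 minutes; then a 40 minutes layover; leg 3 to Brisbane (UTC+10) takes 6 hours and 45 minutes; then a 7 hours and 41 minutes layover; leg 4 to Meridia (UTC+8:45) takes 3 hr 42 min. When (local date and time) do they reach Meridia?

Convert departure to UTC: 1:58 PM + 8:00 = 9:58 PM UTC on Oct 14.
Add 1 hour and 45 minutes leg 1 → 11:43 PM UTC.
Add 3 hours 23 minutes layover in Bellhaven → 3:06 AM UTC (Oct 15).
Add 13 hours and 55 minutes leg 2 → 5:01 PM UTC.
Add 40 minutes layover in Cape Town → 5:41 PM UTC.
Add 6 hours 45 minutes leg 3 → 12:26 AM UTC (Oct 16).
Add 7 hours and 41 minutes layover in Brisbane → 8:07 AM UTC.
Add 3 hours 42 minutes leg 4 → 11:49 AM UTC.
Meridia is UTC+8:45, so local arrival = 11:49 AM + 8:45 = 8:34 PM on Oct 16.

8:34 PM on October 16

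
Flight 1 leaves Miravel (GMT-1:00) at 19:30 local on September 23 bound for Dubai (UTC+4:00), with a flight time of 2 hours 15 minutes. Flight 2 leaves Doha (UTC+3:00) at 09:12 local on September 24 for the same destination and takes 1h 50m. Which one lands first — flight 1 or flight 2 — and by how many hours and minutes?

Flight 1 in UTC: 19:30 + 1:00 = 20:30 on Sep 23.
+2 hours 15 minutes → arrive 22:45 UTC on Sep 23.
Flight 2 in UTC: 09:12 − 3:00 = 06:12 on Sep 24.
+1 hour and 50 minutes → arrive 08:02 UTC on Sep 24.
Flight 1 lands earlier by 9 hours 17 minutes.

the first, by 9 hours 17 minutes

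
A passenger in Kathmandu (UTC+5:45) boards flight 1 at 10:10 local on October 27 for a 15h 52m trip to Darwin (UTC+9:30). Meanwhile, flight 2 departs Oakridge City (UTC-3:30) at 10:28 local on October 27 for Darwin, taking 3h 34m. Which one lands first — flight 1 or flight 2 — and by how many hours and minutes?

the second, by 2 hours 45 minutes

Flight 1 in UTC: 10:10 − 5:45 = 04:25 on Oct 27.
+15 hours and 52 minutes → arrive 20:17 UTC on Oct 27.
Flight 2 in UTC: 10:28 + 3:30 = 13:58 on Oct 27.
+3 hours 34 minutes → arrive 17:32 UTC on Oct 27.
Flight 2 lands earlier by 2 hours 45 minutes.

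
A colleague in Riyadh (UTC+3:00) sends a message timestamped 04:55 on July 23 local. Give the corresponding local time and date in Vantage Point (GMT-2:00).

In UTC: 04:55 − 3:00 = 01:55 on Jul 23.
Vantage Point is UTC−2:00: 01:55 − 2:00 = 23:55 on Jul 22.

23:55 on July 22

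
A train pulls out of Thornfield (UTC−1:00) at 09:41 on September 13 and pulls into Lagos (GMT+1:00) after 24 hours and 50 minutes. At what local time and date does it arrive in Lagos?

Convert departure to UTC: 09:41 + 1:00 = 10:41 UTC on Sep 13.
Add 24 hours 50 minutes travel time → 11:31 UTC (Sep 14).
Lagos is UTC+1:00, so local arrival = 11:31 + 1:00 = 12:31 on Sep 14.

12:31 on September 14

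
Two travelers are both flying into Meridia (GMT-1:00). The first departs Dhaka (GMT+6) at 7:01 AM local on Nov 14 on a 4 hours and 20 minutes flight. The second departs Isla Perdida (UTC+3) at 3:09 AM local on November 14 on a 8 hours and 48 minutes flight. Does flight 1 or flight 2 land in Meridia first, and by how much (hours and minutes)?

Flight 1 in UTC: 7:01 AM − 6:00 = 1:01 AM on Nov 14.
+4 hours 20 minutes → arrive 5:21 AM UTC on Nov 14.
Flight 2 in UTC: 3:09 AM − 3:00 = 12:09 AM on Nov 14.
+8 hours and 48 minutes → arrive 8:57 AM UTC on Nov 14.
Flight 1 lands earlier by 3 hours 36 minutes.

the first, by 3 hours 36 minutes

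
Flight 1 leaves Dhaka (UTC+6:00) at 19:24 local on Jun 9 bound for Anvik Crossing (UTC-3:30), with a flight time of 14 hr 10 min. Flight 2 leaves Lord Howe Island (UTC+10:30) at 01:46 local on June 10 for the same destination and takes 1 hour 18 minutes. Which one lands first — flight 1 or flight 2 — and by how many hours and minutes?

Flight 1 in UTC: 19:24 − 6:00 = 13:24 on Jun 9.
+14 hours and 10 minutes → arrive 03:34 UTC on Jun 10.
Flight 2 in UTC: 01:46 − 10:30 = 15:16 on Jun 9.
+1 hour 18 minutes → arrive 16:34 UTC on Jun 9.
Flight 2 lands earlier by 11 hours.

the second, by 11 hours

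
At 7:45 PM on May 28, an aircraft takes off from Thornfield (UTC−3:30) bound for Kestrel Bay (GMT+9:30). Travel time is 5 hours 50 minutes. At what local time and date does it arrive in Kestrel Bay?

2:35 PM on May 29

Convert departure to UTC: 7:45 PM + 3:30 = 11:15 PM UTC on May 28.
Add 5 hours and 50 minutes travel time → 5:05 AM UTC (May 29).
Kestrel Bay is UTC+9:30, so local arrival = 5:05 AM + 9:30 = 2:35 PM on May 29.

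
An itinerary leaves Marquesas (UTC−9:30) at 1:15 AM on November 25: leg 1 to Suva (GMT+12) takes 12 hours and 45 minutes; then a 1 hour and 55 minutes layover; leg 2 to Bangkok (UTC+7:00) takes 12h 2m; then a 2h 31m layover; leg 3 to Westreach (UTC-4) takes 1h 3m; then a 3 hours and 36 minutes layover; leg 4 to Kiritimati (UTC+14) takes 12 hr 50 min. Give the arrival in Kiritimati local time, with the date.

Convert departure to UTC: 1:15 AM + 9:30 = 10:45 AM UTC on Nov 25.
Add 12 hours and 45 minutes leg 1 → 11:30 PM UTC.
Add 1 hour and 55 minutes layover in Suva → 1:25 AM UTC (Nov 26).
Add 12 hours and 2 minutes leg 2 → 1:27 PM UTC.
Add 2 hours and 31 minutes layover in Bangkok → 3:58 PM UTC.
Add 1 hour and 3 minutes leg 3 → 5:01 PM UTC.
Add 3 hours 36 minutes layover in Westreach → 8:37 PM UTC.
Add 12 hours and 50 minutes leg 4 → 9:27 AM UTC (Nov 27).
Kiritimati is UTC+14:00, so local arrival = 9:27 AM + 14:00 = 11:27 PM on Nov 27.

11:27 PM on November 27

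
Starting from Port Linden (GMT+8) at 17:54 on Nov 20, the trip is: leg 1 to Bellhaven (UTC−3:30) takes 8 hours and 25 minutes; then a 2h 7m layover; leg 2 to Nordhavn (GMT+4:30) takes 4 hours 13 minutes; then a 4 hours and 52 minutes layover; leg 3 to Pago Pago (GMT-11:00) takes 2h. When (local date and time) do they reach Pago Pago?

20:31 on November 20

Convert departure to UTC: 17:54 − 8:00 = 09:54 UTC on Nov 20.
Add 8 hours 25 minutes leg 1 → 18:19 UTC.
Add 2 hours and 7 minutes layover in Bellhaven → 20:26 UTC.
Add 4 hours and 13 minutes leg 2 → 00:39 UTC (Nov 21).
Add 4 hours and 52 minutes layover in Nordhavn → 05:31 UTC.
Add 2 hours leg 3 → 07:31 UTC.
Pago Pago is UTC−11:00, so local arrival = 07:31 − 11:00 = 20:31 on Nov 20.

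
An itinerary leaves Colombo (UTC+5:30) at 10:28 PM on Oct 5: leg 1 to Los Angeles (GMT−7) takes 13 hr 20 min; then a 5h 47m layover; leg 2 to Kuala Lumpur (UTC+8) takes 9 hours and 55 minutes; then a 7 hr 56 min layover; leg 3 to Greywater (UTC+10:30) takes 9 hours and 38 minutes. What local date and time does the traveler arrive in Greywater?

2:04 AM on Oct 8

Convert departure to UTC: 10:28 PM − 5:30 = 4:58 PM UTC on Oct 5.
Add 13 hours and 20 minutes leg 1 → 6:18 AM UTC (Oct 6).
Add 5 hours 47 minutes layover in Los Angeles → 12:05 PM UTC.
Add 9 hours 55 minutes leg 2 → 10:00 PM UTC.
Add 7 hours and 56 minutes layover in Kuala Lumpur → 5:56 AM UTC (Oct 7).
Add 9 hours 38 minutes leg 3 → 3:34 PM UTC.
Greywater is UTC+10:30, so local arrival = 3:34 PM + 10:30 = 2:04 AM on Oct 8.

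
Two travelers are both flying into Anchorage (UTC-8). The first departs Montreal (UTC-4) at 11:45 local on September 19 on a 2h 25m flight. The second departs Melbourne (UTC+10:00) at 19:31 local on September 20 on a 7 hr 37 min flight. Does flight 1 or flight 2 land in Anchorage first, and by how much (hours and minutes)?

Flight 1 in UTC: 11:45 + 4:00 = 15:45 on Sep 19.
+2 hours 25 minutes → arrive 18:10 UTC on Sep 19.
Flight 2 in UTC: 19:31 − 10:00 = 09:31 on Sep 20.
+7 hours 37 minutes → arrive 17:08 UTC on Sep 20.
Flight 1 lands earlier by 22 hours 58 minutes.

the first, by 22 hours 58 minutes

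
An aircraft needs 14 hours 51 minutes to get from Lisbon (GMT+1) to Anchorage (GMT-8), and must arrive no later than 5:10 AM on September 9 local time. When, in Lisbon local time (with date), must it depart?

11:19 PM on Sep 8

Target arrival in UTC: 5:10 AM + 8:00 = 1:10 PM on Sep 9.
Subtract 14 hours and 51 minutes → departure 10:19 PM UTC on Sep 8.
Lisbon is UTC+1:00: 10:19 PM + 1:00 = 11:19 PM on Sep 8.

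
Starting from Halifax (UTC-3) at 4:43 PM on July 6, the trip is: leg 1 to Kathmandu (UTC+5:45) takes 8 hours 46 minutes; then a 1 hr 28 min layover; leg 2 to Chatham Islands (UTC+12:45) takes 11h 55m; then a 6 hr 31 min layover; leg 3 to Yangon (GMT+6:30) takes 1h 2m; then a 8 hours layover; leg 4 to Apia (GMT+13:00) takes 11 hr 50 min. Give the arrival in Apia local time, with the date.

Convert departure to UTC: 4:43 PM + 3:00 = 7:43 PM UTC on Jul 6.
Add 8 hours and 46 minutes leg 1 → 4:29 AM UTC (Jul 7).
Add 1 hour and 28 minutes layover in Kathmandu → 5:57 AM UTC.
Add 11 hours 55 minutes leg 2 → 5:52 PM UTC.
Add 6 hours 31 minutes layover in Chatham Islands → 12:23 AM UTC (Jul 8).
Add 1 hour and 2 minutes leg 3 → 1:25 AM UTC.
Add 8 hours layover in Yangon → 9:25 AM UTC.
Add 11 hours and 50 minutes leg 4 → 9:15 PM UTC.
Apia is UTC+13:00, so local arrival = 9:15 PM + 13:00 = 10:15 AM on Jul 9.

10:15 AM on Jul 9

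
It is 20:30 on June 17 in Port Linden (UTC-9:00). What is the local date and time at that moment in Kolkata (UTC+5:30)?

In UTC: 20:30 + 9:00 = 05:30 on Jun 18.
Kolkata is UTC+5:30: 05:30 + 5:30 = 11:00 on Jun 18.

11:00 on June 18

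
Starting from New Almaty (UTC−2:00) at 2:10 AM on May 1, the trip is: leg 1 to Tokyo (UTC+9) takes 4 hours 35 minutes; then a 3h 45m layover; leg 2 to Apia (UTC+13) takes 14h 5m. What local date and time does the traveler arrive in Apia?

3:35 PM on May 2

Convert departure to UTC: 2:10 AM + 2:00 = 4:10 AM UTC on May 1.
Add 4 hours 35 minutes leg 1 → 8:45 AM UTC.
Add 3 hours and 45 minutes layover in Tokyo → 12:30 PM UTC.
Add 14 hours 5 minutes leg 2 → 2:35 AM UTC (May 2).
Apia is UTC+13:00, so local arrival = 2:35 AM + 13:00 = 3:35 PM on May 2.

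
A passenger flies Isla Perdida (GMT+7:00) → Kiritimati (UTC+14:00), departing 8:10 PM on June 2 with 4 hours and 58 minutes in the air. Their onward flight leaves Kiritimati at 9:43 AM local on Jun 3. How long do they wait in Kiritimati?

Convert departure to UTC: 8:10 PM − 7:00 = 1:10 PM UTC on Jun 2.
Add 4 hours and 58 minutes flight time → 6:08 PM UTC.
Kiritimati is UTC+14:00, so local arrival = 6:08 PM + 14:00 = 8:08 AM on Jun 3.
Layover = 9:43 AM − 8:08 AM = 1 hour 35 minutes.

1 hour 35 minutes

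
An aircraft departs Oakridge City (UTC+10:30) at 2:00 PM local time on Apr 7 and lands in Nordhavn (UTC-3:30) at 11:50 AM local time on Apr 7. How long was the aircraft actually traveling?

Departure in UTC: 2:00 PM − 10:30 = 3:30 AM on Apr 7.
Arrival in UTC: 11:50 AM + 3:30 = 3:20 PM on Apr 7.
Elapsed = 3:20 PM − 3:30 AM = 11 hours 50 minutes.

11 hours 50 minutes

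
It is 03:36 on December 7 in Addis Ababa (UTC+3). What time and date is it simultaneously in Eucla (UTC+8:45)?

Eucla is 5:45 ahead of Addis Ababa.
Shift by the zone difference: 03:36 + 5:45 = 09:21 on Dec 7 in Eucla.

09:21 on December 7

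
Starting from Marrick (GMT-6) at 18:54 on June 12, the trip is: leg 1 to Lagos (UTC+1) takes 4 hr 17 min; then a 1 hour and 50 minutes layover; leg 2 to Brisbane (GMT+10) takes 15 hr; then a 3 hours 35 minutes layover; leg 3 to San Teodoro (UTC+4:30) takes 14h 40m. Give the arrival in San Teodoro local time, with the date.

Convert departure to UTC: 18:54 + 6:00 = 00:54 UTC on Jun 13.
Add 4 hours 17 minutes leg 1 → 05:11 UTC.
Add 1 hour and 50 minutes layover in Lagos → 07:01 UTC.
Add 15 hours leg 2 → 22:01 UTC.
Add 3 hours 35 minutes layover in Brisbane → 01:36 UTC (Jun 14).
Add 14 hours 40 minutes leg 3 → 16:16 UTC.
San Teodoro is UTC+4:30, so local arrival = 16:16 + 4:30 = 20:46 on Jun 14.

20:46 on June 14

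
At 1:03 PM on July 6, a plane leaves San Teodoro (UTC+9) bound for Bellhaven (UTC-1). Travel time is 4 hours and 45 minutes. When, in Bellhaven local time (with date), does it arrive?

Convert departure to UTC: 1:03 PM − 9:00 = 4:03 AM UTC on Jul 6.
Add 4 hours and 45 minutes travel time → 8:48 AM UTC.
Bellhaven is UTC−1:00, so local arrival = 8:48 AM − 1:00 = 7:48 AM on Jul 6.

7:48 AM on Jul 6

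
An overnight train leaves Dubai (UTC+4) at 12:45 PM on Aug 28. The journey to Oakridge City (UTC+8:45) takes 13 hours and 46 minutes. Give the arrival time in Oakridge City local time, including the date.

Oakridge City is 4:45 ahead of Dubai.
After 13 hours and 46 minutes it is 2:31 AM (Aug 29) in Dubai.
Shift by the zone difference: 2:31 AM + 4:45 = 7:16 AM on Aug 29 in Oakridge City.

7:16 AM on August 29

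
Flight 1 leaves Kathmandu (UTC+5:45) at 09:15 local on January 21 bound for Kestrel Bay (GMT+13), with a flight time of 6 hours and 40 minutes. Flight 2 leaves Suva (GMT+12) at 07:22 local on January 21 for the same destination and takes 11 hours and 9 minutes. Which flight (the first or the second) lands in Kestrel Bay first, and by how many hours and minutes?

the second, by 3 hours 39 minutes

Flight 1 in UTC: 09:15 − 5:45 = 03:30 on Jan 21.
+6 hours 40 minutes → arrive 10:10 UTC on Jan 21.
Flight 2 in UTC: 07:22 − 12:00 = 19:22 on Jan 20.
+11 hours 9 minutes → arrive 06:31 UTC on Jan 21.
Flight 2 lands earlier by 3 hours 39 minutes.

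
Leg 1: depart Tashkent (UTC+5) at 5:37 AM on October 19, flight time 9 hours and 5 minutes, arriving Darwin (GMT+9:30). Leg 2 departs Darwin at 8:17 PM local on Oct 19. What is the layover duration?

1 hour 5 minutes

Convert departure to UTC: 5:37 AM − 5:00 = 12:37 AM UTC on Oct 19.
Add 9 hours 5 minutes flight time → 9:42 AM UTC.
Darwin is UTC+9:30, so local arrival = 9:42 AM + 9:30 = 7:12 PM on Oct 19.
Layover = 8:17 PM − 7:12 PM = 1 hour 5 minutes.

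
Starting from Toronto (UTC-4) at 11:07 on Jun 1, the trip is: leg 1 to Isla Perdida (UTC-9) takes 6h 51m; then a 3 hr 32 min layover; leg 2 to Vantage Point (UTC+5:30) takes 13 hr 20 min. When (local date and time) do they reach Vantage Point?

Convert departure to UTC: 11:07 + 4:00 = 15:07 UTC on Jun 1.
Add 6 hours 51 minutes leg 1 → 21:58 UTC.
Add 3 hours and 32 minutes layover in Isla Perdida → 01:30 UTC (Jun 2).
Add 13 hours and 20 minutes leg 2 → 14:50 UTC.
Vantage Point is UTC+5:30, so local arrival = 14:50 + 5:30 = 20:20 on Jun 2.

20:20 on June 2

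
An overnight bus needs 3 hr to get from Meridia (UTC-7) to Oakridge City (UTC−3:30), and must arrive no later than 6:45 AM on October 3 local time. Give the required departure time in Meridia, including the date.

12:15 AM on October 3

Target arrival in UTC: 6:45 AM + 3:30 = 10:15 AM on Oct 3.
Subtract 3 hours → departure 7:15 AM UTC on Oct 3.
Meridia is UTC−7:00: 7:15 AM − 7:00 = 12:15 AM on Oct 3.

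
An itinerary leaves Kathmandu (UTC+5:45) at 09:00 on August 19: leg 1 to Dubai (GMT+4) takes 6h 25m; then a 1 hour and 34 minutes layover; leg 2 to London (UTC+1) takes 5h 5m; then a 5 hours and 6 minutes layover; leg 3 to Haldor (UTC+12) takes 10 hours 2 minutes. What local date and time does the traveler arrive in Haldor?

19:27 on August 20

Convert departure to UTC: 09:00 − 5:45 = 03:15 UTC on Aug 19.
Add 6 hours 25 minutes leg 1 → 09:40 UTC.
Add 1 hour 34 minutes layover in Dubai → 11:14 UTC.
Add 5 hours 5 minutes leg 2 → 16:19 UTC.
Add 5 hours 6 minutes layover in London → 21:25 UTC.
Add 10 hours and 2 minutes leg 3 → 07:27 UTC (Aug 20).
Haldor is UTC+12:00, so local arrival = 07:27 + 12:00 = 19:27 on Aug 20.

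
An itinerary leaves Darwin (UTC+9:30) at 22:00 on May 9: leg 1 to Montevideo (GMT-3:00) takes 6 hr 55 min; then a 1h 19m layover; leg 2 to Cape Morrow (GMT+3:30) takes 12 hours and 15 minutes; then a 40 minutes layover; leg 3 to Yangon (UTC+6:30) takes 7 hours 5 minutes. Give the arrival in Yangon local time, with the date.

23:14 on May 10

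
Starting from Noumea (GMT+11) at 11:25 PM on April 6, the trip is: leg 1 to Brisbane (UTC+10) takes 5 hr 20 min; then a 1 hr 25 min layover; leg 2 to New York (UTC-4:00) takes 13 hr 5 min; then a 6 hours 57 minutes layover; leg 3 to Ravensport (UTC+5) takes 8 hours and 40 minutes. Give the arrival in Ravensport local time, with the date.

4:52 AM on April 8

Convert departure to UTC: 11:25 PM − 11:00 = 12:25 PM UTC on Apr 6.
Add 5 hours 20 minutes leg 1 → 5:45 PM UTC.
Add 1 hour 25 minutes layover in Brisbane → 7:10 PM UTC.
Add 13 hours 5 minutes leg 2 → 8:15 AM UTC (Apr 7).
Add 6 hours and 57 minutes layover in New York → 3:12 PM UTC.
Add 8 hours 40 minutes leg 3 → 11:52 PM UTC.
Ravensport is UTC+5:00, so local arrival = 11:52 PM + 5:00 = 4:52 AM on Apr 8.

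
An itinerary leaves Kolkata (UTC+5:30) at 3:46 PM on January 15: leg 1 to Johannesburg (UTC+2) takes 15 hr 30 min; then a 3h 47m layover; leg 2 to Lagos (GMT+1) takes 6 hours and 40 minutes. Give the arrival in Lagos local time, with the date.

1:13 PM on Jan 16

Convert departure to UTC: 3:46 PM − 5:30 = 10:16 AM UTC on Jan 15.
Add 15 hours 30 minutes leg 1 → 1:46 AM UTC (Jan 16).
Add 3 hours 47 minutes layover in Johannesburg → 5:33 AM UTC.
Add 6 hours and 40 minutes leg 2 → 12:13 PM UTC.
Lagos is UTC+1:00, so local arrival = 12:13 PM + 1:00 = 1:13 PM on Jan 16.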